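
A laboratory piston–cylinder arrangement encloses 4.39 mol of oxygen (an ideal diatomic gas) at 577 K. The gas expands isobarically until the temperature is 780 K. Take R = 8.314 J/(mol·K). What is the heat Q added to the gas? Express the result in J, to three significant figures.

Isobaric: W = nRΔT = (4.39)(8.314)(203) = 7409 J.
ΔU = nCᵥΔT with Cᵥ = 5R/2: ΔU = (4.39)(20.79)(203) = 18523 J.
Q = ΔU + W = 18523 + 7409 = 25932 J.

Q ≈ 25900 J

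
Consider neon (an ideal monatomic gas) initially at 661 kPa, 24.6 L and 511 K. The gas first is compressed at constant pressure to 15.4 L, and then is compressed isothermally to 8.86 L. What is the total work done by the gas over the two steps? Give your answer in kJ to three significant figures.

W_total ≈ -11.7 kJ

Step 1 (isobaric): W = PΔV = (661 kPa)(15.4 − 24.6 L) = -6081 J.
After step 1: P = 661 kPa, V = 15.4 L, T = 319.9 K.
Step 2 (isothermal): W = P₁V₁ ln(V₂/V₁) = (10179) ln(8.86/15.4) = -5627 J.
W_total = -6081 − 5627 = -11709 J.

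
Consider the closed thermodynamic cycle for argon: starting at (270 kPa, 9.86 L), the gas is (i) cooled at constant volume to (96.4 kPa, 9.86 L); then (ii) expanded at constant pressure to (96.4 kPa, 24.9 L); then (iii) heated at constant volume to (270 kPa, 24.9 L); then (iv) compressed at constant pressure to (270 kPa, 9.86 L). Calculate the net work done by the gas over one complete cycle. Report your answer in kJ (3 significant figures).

Constant-volume legs do no work.
W(ii) = (96.4)(24.9 − 9.86) = 1450 J; W(iv) = (270)(9.86 − 24.9) = -4061 J.
W_net = 1450 − 4061 = -2611 J (the counter-clockwise enclosed area).

W_net ≈ -2.61 kJ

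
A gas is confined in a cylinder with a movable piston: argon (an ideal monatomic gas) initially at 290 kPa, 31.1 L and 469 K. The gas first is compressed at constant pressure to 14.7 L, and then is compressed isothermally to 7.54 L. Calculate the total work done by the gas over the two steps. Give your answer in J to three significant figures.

W_total ≈ -7600 J

Step 1 (isobaric): W = PΔV = (290 kPa)(14.7 − 31.1 L) = -4756 J.
After step 1: P = 290 kPa, V = 14.7 L, T = 221.7 K.
Step 2 (isothermal): W = P₁V₁ ln(V₂/V₁) = (4263) ln(7.54/14.7) = -2846 J.
W_total = -4756 − 2846 = -7602 J.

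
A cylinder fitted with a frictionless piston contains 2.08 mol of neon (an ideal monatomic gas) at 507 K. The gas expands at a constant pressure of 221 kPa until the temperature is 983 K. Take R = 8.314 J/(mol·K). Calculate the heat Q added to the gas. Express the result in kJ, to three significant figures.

Q ≈ 20.6 kJ

Isobaric: W = nRΔT = (2.08)(8.314)(476) = 8232 J.
ΔU = nCᵥΔT with Cᵥ = 3R/2: ΔU = (2.08)(12.47)(476) = 12347 J.
Q = ΔU + W = 12347 + 8232 = 20579 J.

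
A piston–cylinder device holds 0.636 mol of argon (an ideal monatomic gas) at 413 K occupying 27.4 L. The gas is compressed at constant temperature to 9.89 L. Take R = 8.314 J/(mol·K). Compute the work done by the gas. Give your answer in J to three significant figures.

Isothermal: W = nRT ln(V₂/V₁).
W = (0.636)(8.314)(413) × ln(9.89/27.4)
  = 2184 × -1.019
W_by_gas = -2225 J.

W ≈ -2230 J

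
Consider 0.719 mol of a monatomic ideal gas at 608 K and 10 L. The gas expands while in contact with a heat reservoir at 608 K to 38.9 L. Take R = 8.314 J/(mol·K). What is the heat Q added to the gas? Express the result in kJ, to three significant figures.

Isothermal ⇒ ΔU = 0, so Q = W = nRT ln(V₂/V₁).
Q = (0.719)(8.314)(608) ln(38.9/10) = 3634 × 1.358 = 4937 J.

Q ≈ 4.94 kJ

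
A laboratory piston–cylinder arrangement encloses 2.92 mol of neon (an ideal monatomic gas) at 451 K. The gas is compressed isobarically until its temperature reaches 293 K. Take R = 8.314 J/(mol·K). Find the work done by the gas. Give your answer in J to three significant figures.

Isobaric: W = P ΔV = nR ΔT.
W = (2.92)(8.314)(293 − 451) = -3836 J.

W ≈ -3840 J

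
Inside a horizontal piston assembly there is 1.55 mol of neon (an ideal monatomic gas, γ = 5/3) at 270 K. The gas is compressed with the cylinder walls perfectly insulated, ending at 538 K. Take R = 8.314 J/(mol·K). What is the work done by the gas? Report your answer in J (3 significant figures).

Adiabatic ⇒ Q = 0, so W_by = −ΔU = nCᵥ(T₁ − T₂).
Cᵥ = 3R/2 = 12.47 J/(mol·K).
W = (1.55)(12.47)(270 − 538) = -5180 J.

W ≈ -5180 J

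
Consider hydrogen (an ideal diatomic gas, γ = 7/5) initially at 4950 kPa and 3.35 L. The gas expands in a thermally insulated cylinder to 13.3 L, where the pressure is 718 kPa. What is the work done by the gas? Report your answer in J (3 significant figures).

W ≈ 17600 J

Adiabatic: W = (P₁V₁ − P₂V₂)/(γ − 1) with γ = 7/5.
P₁V₁ = 16582 J, P₂V₂ = 9549 J.
W = (16582 − 9549) / 0.4 = 17583 J.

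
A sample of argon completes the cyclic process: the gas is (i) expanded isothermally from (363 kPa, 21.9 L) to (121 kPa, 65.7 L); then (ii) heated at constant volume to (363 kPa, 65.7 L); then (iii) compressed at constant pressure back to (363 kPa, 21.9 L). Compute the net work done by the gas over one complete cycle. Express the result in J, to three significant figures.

Leg (i): W = PᵢVᵢ ln(V_f/Vᵢ) = (7950) ln(65.7/21.9) = 8734 J.
Leg (ii): W = 0.
Leg (iii): W = PΔV = (363)(21.9 − 65.7) = -15899 J.
W_net = 8734 − 15899 = -7166 J.

W_net ≈ -7170 J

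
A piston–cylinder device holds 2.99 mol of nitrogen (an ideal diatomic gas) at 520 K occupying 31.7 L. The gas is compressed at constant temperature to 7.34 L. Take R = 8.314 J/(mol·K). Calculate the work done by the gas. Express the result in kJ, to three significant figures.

Isothermal: W = nRT ln(V₂/V₁).
W = (2.99)(8.314)(520) × ln(7.34/31.7)
  = 12927 × -1.463
W_by_gas = -18911 J.

W ≈ -18.9 kJ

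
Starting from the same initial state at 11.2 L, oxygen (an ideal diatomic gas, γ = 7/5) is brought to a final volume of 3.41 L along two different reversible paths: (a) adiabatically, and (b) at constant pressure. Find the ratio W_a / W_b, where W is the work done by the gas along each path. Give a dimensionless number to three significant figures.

Path (a) adiabatic: W = P₁V₁(1 − (V₁/V₂)^(γ−1))/(γ−1) → W_a/(P₁V₁) = -1.523.
Path (b) isobaric: W = P₁(V₂ − V₁) → W_b/(P₁V₁) = -0.6955.
W_a / W_b = -1.523 / -0.6955 = 2.189.

W_a / W_b ≈ 2.19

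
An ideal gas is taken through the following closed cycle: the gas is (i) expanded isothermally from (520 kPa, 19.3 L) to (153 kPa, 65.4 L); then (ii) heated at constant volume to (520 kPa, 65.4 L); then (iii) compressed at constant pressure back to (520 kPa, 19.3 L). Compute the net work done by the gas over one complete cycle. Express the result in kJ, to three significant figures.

Leg (i): W = PᵢVᵢ ln(V_f/Vᵢ) = (10036) ln(65.4/19.3) = 12248 J.
Leg (ii): W = 0.
Leg (iii): W = PΔV = (520)(19.3 − 65.4) = -23972 J.
W_net = 12248 − 23972 = -11724 J.

W_net ≈ -11.7 kJ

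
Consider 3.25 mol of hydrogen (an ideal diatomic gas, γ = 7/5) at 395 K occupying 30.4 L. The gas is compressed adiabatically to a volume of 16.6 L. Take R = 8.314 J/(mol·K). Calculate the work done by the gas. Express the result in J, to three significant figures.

W ≈ -7310 J

Adiabatic: TV^(γ−1) = const with γ = 7/5.
T₂ = T₁ (V₁/V₂)^(γ−1) = 395 × (30.4/16.6)^0.4 = 395 × 1.274 = 503.2 K.
W_by = nCᵥ(T₁ − T₂) = (3.25)(20.79)(395 − 503.2) = -7306 J.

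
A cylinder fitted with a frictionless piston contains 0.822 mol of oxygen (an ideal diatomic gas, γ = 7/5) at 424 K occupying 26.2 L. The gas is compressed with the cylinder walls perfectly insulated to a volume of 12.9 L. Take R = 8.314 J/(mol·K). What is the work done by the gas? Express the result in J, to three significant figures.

Adiabatic: TV^(γ−1) = const with γ = 7/5.
T₂ = T₁ (V₁/V₂)^(γ−1) = 424 × (26.2/12.9)^0.4 = 424 × 1.328 = 562.9 K.
W_by = nCᵥ(T₁ − T₂) = (0.822)(20.79)(424 − 562.9) = -2374 J.

W ≈ -2370 J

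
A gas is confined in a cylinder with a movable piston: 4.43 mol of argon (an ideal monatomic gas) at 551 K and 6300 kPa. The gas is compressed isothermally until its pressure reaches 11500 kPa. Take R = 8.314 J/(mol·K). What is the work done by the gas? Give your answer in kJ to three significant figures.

Isothermal process: W = nRT ln(V₂/V₁) = nRT ln(P₁/P₂).
W = (4.43)(8.314)(551) × ln(6300/11500)
  = 20294 × ln(0.5478) = 20294 × -0.6018
W_by_gas = -12213 J.

W ≈ -12.2 kJ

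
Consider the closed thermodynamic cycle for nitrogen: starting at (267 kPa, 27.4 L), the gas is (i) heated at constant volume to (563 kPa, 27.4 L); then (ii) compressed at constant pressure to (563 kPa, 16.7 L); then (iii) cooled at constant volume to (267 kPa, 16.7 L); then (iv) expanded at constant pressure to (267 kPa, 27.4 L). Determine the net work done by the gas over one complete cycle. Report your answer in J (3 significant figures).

W_net ≈ -3170 J

Constant-volume legs do no work.
W(ii) = (563)(16.7 − 27.4) = -6024 J; W(iv) = (267)(27.4 − 16.7) = 2857 J.
W_net = -6024 + 2857 = -3167 J (the counter-clockwise enclosed area).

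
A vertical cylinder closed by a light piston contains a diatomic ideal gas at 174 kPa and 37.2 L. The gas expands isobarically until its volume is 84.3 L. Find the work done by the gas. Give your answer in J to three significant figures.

W ≈ 8200 J

Isobaric: W = P ΔV.
W = (174 kPa)(84.3 − 37.2 L) = (174)(47.1) = 8195 J.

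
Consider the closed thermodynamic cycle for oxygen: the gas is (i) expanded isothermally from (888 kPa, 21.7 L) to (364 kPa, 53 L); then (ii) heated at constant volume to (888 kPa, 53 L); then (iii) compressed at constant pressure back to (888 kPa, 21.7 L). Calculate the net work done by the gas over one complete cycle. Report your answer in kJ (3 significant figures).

W_net ≈ -10.6 kJ

Leg (i): W = PᵢVᵢ ln(V_f/Vᵢ) = (19270) ln(53/21.7) = 17207 J.
Leg (ii): W = 0.
Leg (iii): W = PΔV = (888)(21.7 − 53) = -27794 J.
W_net = 17207 − 27794 = -10587 J.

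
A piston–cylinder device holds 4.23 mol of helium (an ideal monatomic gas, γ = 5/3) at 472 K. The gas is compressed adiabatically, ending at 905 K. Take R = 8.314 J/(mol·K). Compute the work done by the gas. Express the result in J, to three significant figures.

W ≈ -22800 J

Adiabatic ⇒ Q = 0, so W_by = −ΔU = nCᵥ(T₁ − T₂).
Cᵥ = 3R/2 = 12.47 J/(mol·K).
W = (4.23)(12.47)(472 − 905) = -22842 J.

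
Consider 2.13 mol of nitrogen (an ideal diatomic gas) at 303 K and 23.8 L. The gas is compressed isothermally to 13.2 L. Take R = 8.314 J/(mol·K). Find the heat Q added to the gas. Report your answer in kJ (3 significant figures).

Isothermal ⇒ ΔU = 0, so Q = W = nRT ln(V₂/V₁).
Q = (2.13)(8.314)(303) ln(13.2/23.8) = 5366 × -0.5895 = -3163 J.

Q ≈ -3.16 kJ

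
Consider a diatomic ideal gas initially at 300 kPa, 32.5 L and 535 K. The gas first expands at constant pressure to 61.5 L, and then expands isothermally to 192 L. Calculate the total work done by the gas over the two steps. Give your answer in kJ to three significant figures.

W_total ≈ 29.7 kJ

Step 1 (isobaric): W = PΔV = (300 kPa)(61.5 − 32.5 L) = 8700 J.
After step 1: P = 300 kPa, V = 61.5 L, T = 1012 K.
Step 2 (isothermal): W = P₁V₁ ln(V₂/V₁) = (18450) ln(192/61.5) = 21005 J.
W_total = 8700 + 21005 = 29705 J.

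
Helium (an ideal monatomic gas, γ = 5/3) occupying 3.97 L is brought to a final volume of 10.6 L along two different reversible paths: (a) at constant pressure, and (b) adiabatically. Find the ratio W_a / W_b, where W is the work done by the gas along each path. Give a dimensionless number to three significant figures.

W_a / W_b ≈ 2.32

Path (a) isobaric: W = P₁(V₂ − V₁) → W_a/(P₁V₁) = 1.67.
Path (b) adiabatic: W = P₁V₁(1 − (V₁/V₂)^(γ−1))/(γ−1) → W_b/(P₁V₁) = 0.7206.
W_a / W_b = 1.67 / 0.7206 = 2.317.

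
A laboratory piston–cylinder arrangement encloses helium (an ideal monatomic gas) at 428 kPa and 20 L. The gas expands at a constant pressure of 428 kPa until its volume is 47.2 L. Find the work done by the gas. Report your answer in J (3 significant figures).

Isobaric: W = P ΔV.
W = (428 kPa)(47.2 − 20 L) = (428)(27.2) = 11642 J.

W ≈ 11600 J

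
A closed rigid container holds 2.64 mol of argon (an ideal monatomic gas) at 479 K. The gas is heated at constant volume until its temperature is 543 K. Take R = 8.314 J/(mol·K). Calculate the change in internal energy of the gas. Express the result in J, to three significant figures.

ΔU ≈ 2110 J

Constant volume ⇒ W = 0, so Q = ΔU = nCᵥΔT with Cᵥ = 3R/2 = 12.47 J/(mol·K).
ΔU = (2.64)(12.47)(543 − 479) = 2107 J.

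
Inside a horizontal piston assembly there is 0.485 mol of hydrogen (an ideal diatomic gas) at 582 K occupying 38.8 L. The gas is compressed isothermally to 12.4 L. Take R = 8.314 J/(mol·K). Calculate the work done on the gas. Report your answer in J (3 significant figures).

Isothermal: W = nRT ln(V₂/V₁).
W = (0.485)(8.314)(582) × ln(12.4/38.8)
  = 2347 × -1.141
W_by_gas = -2677 J; work on gas = −W_by = 2677 J.

W ≈ 2680 J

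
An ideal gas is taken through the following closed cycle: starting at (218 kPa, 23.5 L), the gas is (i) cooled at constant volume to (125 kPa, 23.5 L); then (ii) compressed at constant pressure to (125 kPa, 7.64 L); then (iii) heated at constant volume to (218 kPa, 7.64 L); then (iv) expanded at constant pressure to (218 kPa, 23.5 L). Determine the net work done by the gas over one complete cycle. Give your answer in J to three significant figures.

Constant-volume legs do no work.
W(ii) = (125)(7.64 − 23.5) = -1982 J; W(iv) = (218)(23.5 − 7.64) = 3457 J.
W_net = -1982 + 3457 = 1475 J (the clockwise enclosed area).

W_net ≈ 1470 J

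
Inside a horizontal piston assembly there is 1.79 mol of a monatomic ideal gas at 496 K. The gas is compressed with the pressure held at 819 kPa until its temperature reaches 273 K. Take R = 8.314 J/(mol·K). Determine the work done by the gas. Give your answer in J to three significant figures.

Isobaric: W = P ΔV = nR ΔT.
W = (1.79)(8.314)(273 − 496) = -3319 J.

W ≈ -3320 J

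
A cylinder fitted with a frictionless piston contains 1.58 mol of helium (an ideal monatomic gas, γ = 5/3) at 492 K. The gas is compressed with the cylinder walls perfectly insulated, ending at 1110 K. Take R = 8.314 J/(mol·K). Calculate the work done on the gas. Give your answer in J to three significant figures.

Adiabatic ⇒ Q = 0, so W_by = −ΔU = nCᵥ(T₁ − T₂).
Cᵥ = 3R/2 = 12.47 J/(mol·K).
W = (1.58)(12.47)(492 − 1110) = -12177 J.
Work on gas = −W_by = 12177 J.

W ≈ 12200 J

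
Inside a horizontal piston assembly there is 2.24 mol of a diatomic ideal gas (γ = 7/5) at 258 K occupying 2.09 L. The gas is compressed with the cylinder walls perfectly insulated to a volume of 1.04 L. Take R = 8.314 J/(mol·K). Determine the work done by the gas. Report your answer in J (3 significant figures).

W ≈ -3870 J

Adiabatic: TV^(γ−1) = const with γ = 7/5.
T₂ = T₁ (V₁/V₂)^(γ−1) = 258 × (2.09/1.04)^0.4 = 258 × 1.322 = 341.1 K.
W_by = nCᵥ(T₁ − T₂) = (2.24)(20.79)(258 − 341.1) = -3868 J.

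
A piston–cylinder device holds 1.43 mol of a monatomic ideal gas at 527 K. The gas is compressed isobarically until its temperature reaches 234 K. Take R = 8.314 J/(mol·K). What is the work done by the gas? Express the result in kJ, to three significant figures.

Isobaric: W = P ΔV = nR ΔT.
W = (1.43)(8.314)(234 − 527) = -3483 J.

W ≈ -3.48 kJ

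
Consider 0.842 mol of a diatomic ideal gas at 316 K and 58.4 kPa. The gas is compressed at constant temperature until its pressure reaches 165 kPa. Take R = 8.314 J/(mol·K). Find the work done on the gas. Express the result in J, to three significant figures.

Isothermal process: W = nRT ln(V₂/V₁) = nRT ln(P₁/P₂).
W = (0.842)(8.314)(316) × ln(58.4/165)
  = 2212 × ln(0.3539) = 2212 × -1.039
W_by_gas = -2298 J; work on gas = −W_by = 2298 J.

W ≈ 2300 J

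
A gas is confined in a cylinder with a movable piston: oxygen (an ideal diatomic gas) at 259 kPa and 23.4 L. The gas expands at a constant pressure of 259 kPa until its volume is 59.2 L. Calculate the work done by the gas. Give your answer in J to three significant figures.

W ≈ 9270 J

Isobaric: W = P ΔV.
W = (259 kPa)(59.2 − 23.4 L) = (259)(35.8) = 9272 J.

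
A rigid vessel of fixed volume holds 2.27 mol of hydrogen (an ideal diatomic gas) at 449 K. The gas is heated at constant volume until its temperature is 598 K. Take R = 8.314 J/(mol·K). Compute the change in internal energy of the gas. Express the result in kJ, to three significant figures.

ΔU ≈ 7.03 kJ

Constant volume ⇒ W = 0, so Q = ΔU = nCᵥΔT with Cᵥ = 5R/2 = 20.79 J/(mol·K).
ΔU = (2.27)(20.79)(598 − 449) = 7030 J.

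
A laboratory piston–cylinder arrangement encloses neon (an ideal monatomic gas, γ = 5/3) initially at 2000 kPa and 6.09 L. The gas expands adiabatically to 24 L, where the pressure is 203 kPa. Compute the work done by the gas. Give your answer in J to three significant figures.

W ≈ 11000 J

Adiabatic: W = (P₁V₁ − P₂V₂)/(γ − 1) with γ = 5/3.
P₁V₁ = 12180 J, P₂V₂ = 4872 J.
W = (12180 − 4872) / 0.6667 = 10962 J.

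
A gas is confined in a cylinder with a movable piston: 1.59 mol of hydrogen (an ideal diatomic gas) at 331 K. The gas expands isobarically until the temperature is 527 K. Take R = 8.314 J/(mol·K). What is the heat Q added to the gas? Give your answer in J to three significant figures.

Q ≈ 9070 J

Isobaric: W = nRΔT = (1.59)(8.314)(196) = 2591 J.
ΔU = nCᵥΔT with Cᵥ = 5R/2: ΔU = (1.59)(20.79)(196) = 6477 J.
Q = ΔU + W = 6477 + 2591 = 9068 J.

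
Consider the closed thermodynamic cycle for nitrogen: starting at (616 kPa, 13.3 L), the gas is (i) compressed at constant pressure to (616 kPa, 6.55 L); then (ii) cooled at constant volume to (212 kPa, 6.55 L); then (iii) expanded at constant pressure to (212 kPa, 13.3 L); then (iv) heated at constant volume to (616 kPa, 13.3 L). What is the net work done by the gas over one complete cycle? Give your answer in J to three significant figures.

Constant-volume legs do no work.
W(i) = (616)(6.55 − 13.3) = -4158 J; W(iii) = (212)(13.3 − 6.55) = 1431 J.
W_net = -4158 + 1431 = -2727 J (the counter-clockwise enclosed area).

W_net ≈ -2730 J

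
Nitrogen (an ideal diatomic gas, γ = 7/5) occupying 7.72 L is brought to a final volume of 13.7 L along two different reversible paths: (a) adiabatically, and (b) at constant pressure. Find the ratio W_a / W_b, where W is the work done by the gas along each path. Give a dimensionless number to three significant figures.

Path (a) adiabatic: W = P₁V₁(1 − (V₁/V₂)^(γ−1))/(γ−1) → W_a/(P₁V₁) = 0.5125.
Path (b) isobaric: W = P₁(V₂ − V₁) → W_b/(P₁V₁) = 0.7746.
W_a / W_b = 0.5125 / 0.7746 = 0.6617.

W_a / W_b ≈ 0.662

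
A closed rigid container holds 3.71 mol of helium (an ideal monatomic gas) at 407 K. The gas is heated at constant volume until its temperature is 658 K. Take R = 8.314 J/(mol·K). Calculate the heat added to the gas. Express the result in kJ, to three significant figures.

Q ≈ 11.6 kJ

Constant volume ⇒ W = 0, so Q = ΔU = nCᵥΔT with Cᵥ = 3R/2 = 12.47 J/(mol·K).
ΔU = (3.71)(12.47)(658 − 407) = 11613 J.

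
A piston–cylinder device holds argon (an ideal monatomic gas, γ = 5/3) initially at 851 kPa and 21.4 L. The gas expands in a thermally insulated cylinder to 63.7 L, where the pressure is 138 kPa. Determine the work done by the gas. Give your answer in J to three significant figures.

Adiabatic: W = (P₁V₁ − P₂V₂)/(γ − 1) with γ = 5/3.
P₁V₁ = 18211 J, P₂V₂ = 8791 J.
W = (18211 − 8791) / 0.6667 = 14131 J.

W ≈ 14100 J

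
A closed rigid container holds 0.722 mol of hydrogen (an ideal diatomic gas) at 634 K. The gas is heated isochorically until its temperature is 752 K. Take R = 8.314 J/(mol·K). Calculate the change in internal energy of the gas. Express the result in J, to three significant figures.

Constant volume ⇒ W = 0, so Q = ΔU = nCᵥΔT with Cᵥ = 5R/2 = 20.79 J/(mol·K).
ΔU = (0.722)(20.79)(752 − 634) = 1771 J.

ΔU ≈ 1770 J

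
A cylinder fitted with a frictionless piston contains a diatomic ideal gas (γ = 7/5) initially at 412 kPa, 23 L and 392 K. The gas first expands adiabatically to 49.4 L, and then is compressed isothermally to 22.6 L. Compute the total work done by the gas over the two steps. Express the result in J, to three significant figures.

Step 1 (adiabatic): W = (P₁V₁ − P₂V₂)/(γ−1) = (9476 − 6980)/0.4 = 6241 J.
After step 1: P = 141.3 kPa, V = 49.4 L, T = 288.7 K.
Step 2 (isothermal): W = P₁V₁ ln(V₂/V₁) = (6980) ln(22.6/49.4) = -5458 J.
W_total = 6241 − 5458 = 783.2 J.

W_total ≈ 783 J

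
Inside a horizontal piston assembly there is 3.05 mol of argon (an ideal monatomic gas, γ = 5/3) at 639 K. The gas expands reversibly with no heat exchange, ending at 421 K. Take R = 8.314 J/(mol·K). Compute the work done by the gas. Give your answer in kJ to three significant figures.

W ≈ 8.29 kJ

Adiabatic ⇒ Q = 0, so W_by = −ΔU = nCᵥ(T₁ − T₂).
Cᵥ = 3R/2 = 12.47 J/(mol·K).
W = (3.05)(12.47)(639 − 421) = 8292 J.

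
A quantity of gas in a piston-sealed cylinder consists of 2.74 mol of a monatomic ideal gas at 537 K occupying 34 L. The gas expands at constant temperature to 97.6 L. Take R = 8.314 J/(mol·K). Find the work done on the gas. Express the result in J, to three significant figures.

Isothermal: W = nRT ln(V₂/V₁).
W = (2.74)(8.314)(537) × ln(97.6/34)
  = 12233 × 1.055
W_by_gas = 12900 J; work on gas = −W_by = -12900 J.

W ≈ -12900 J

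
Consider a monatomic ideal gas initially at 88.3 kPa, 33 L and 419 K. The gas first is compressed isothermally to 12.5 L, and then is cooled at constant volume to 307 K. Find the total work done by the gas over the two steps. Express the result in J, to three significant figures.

W_total ≈ -2830 J

Step 1 (isothermal): W = P₁V₁ ln(V₂/V₁) = (2914) ln(12.5/33) = -2829 J.
Step 2 (isochoric): W = 0 (constant volume).
W_total = -2829 + 0 = -2829 J.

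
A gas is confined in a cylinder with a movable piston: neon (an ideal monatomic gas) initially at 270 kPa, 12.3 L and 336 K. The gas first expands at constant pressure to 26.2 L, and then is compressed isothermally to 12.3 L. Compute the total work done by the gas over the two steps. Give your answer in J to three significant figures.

W_total ≈ -1600 J

Step 1 (isobaric): W = PΔV = (270 kPa)(26.2 − 12.3 L) = 3753 J.
After step 1: P = 270 kPa, V = 26.2 L, T = 715.7 K.
Step 2 (isothermal): W = P₁V₁ ln(V₂/V₁) = (7074) ln(12.3/26.2) = -5349 J.
W_total = 3753 − 5349 = -1596 J.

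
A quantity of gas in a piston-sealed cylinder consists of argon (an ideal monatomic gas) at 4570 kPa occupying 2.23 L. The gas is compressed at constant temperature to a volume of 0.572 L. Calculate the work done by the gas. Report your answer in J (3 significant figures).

Isothermal: W = nRT ln(V₂/V₁) = P₁V₁ ln(V₂/V₁).
P₁V₁ = (4570 kPa)(2.23 L) = 10191 J.
W = 10191 × ln(0.572/2.23) = 10191 × -1.361
W_by_gas = -13866 J.

W ≈ -13900 J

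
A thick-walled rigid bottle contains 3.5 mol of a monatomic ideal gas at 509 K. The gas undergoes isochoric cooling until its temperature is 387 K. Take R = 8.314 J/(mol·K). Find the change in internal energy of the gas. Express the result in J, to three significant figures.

ΔU ≈ -5330 J

Constant volume ⇒ W = 0, so Q = ΔU = nCᵥΔT with Cᵥ = 3R/2 = 12.47 J/(mol·K).
ΔU = (3.5)(12.47)(387 − 509) = -5325 J.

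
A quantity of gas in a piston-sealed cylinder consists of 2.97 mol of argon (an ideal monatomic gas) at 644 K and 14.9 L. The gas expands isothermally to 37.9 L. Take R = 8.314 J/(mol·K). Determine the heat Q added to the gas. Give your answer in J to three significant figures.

Q ≈ 14800 J

Isothermal ⇒ ΔU = 0, so Q = W = nRT ln(V₂/V₁).
Q = (2.97)(8.314)(644) ln(37.9/14.9) = 15902 × 0.9336 = 14846 J.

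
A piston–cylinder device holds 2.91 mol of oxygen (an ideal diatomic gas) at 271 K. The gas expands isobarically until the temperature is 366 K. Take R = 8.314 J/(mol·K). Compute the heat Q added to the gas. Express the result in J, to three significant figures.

Isobaric: W = nRΔT = (2.91)(8.314)(95) = 2298 J.
ΔU = nCᵥΔT with Cᵥ = 5R/2: ΔU = (2.91)(20.79)(95) = 5746 J.
Q = ΔU + W = 5746 + 2298 = 8044 J.

Q ≈ 8040 J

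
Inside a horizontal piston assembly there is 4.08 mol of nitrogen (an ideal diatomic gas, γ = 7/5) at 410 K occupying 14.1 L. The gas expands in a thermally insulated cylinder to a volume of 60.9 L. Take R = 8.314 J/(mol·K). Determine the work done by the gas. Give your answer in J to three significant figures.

Adiabatic: TV^(γ−1) = const with γ = 7/5.
T₂ = T₁ (V₁/V₂)^(γ−1) = 410 × (14.1/60.9)^0.4 = 410 × 0.557 = 228.4 K.
W_by = nCᵥ(T₁ − T₂) = (4.08)(20.79)(410 − 228.4) = 15403 J.

W ≈ 15400 J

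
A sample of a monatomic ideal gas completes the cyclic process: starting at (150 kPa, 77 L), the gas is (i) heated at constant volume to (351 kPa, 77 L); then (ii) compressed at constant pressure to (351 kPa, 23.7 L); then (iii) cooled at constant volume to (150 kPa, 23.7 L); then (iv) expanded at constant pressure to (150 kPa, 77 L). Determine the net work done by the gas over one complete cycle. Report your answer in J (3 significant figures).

Constant-volume legs do no work.
W(ii) = (351)(23.7 − 77) = -18708 J; W(iv) = (150)(77 − 23.7) = 7995 J.
W_net = -18708 + 7995 = -10713 J (the counter-clockwise enclosed area).

W_net ≈ -10700 J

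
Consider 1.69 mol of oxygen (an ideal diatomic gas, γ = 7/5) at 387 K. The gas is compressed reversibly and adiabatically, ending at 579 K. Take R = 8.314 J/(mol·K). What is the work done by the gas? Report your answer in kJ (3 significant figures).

W ≈ -6.74 kJ

Adiabatic ⇒ Q = 0, so W_by = −ΔU = nCᵥ(T₁ − T₂).
Cᵥ = 5R/2 = 20.79 J/(mol·K).
W = (1.69)(20.79)(387 − 579) = -6744 J.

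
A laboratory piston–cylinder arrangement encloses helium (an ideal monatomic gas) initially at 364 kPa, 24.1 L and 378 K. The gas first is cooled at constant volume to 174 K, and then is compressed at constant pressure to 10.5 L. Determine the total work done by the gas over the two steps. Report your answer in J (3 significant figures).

Step 1 (isochoric): W = 0 (constant volume).
After step 1: P = 167.6 kPa (V unchanged).
Step 2 (isobaric): W = PΔV = (167.6 kPa)(10.5 − 24.1 L) = -2279 J.
W_total = 0 − 2279 = -2279 J.

W_total ≈ -2280 J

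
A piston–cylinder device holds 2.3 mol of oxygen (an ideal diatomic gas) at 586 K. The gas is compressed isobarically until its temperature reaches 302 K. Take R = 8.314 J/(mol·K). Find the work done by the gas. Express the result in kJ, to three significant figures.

Isobaric: W = P ΔV = nR ΔT.
W = (2.3)(8.314)(302 − 586) = -5431 J.

W ≈ -5.43 kJ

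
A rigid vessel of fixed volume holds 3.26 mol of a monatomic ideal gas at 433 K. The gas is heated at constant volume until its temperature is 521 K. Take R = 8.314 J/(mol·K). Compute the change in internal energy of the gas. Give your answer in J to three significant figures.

ΔU ≈ 3580 J

Constant volume ⇒ W = 0, so Q = ΔU = nCᵥΔT with Cᵥ = 3R/2 = 12.47 J/(mol·K).
ΔU = (3.26)(12.47)(521 − 433) = 3578 J.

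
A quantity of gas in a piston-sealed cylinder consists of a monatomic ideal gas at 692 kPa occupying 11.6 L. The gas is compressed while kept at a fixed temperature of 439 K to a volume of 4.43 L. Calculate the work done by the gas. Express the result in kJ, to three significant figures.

W ≈ -7.73 kJ

Isothermal: W = nRT ln(V₂/V₁) = P₁V₁ ln(V₂/V₁).
P₁V₁ = (692 kPa)(11.6 L) = 8027 J.
W = 8027 × ln(4.43/11.6) = 8027 × -0.9626
W_by_gas = -7727 J.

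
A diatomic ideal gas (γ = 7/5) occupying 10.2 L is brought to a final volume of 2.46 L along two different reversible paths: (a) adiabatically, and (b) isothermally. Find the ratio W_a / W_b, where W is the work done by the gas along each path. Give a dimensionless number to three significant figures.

W_a / W_b ≈ 1.35

Path (a) adiabatic: W = P₁V₁(1 − (V₁/V₂)^(γ−1))/(γ−1) → W_a/(P₁V₁) = -1.916.
Path (b) isothermal: W = P₁V₁ ln(V₂/V₁) → W_b/(P₁V₁) = -1.422.
W_a / W_b = -1.916 / -1.422 = 1.347.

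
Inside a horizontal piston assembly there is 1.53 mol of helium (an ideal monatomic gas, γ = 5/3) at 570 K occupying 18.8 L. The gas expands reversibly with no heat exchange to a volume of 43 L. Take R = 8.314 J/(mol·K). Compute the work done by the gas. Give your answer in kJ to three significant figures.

W ≈ 4.61 kJ

Adiabatic: TV^(γ−1) = const with γ = 5/3.
T₂ = T₁ (V₁/V₂)^(γ−1) = 570 × (18.8/43)^0.667 = 570 × 0.576 = 328.3 K.
W_by = nCᵥ(T₁ − T₂) = (1.53)(12.47)(570 − 328.3) = 4611 J.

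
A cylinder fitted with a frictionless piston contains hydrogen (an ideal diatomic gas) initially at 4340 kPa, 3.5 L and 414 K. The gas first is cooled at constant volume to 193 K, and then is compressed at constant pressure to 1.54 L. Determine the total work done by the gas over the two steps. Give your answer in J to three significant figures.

Step 1 (isochoric): W = 0 (constant volume).
After step 1: P = 2023 kPa (V unchanged).
Step 2 (isobaric): W = PΔV = (2023 kPa)(1.54 − 3.5 L) = -3966 J.
W_total = 0 − 3966 = -3966 J.

W_total ≈ -3970 J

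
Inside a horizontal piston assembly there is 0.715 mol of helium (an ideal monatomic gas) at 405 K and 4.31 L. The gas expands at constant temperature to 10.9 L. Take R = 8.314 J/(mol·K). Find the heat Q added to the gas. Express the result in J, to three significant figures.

Q ≈ 2230 J

Isothermal ⇒ ΔU = 0, so Q = W = nRT ln(V₂/V₁).
Q = (0.715)(8.314)(405) ln(10.9/4.31) = 2408 × 0.9278 = 2234 J.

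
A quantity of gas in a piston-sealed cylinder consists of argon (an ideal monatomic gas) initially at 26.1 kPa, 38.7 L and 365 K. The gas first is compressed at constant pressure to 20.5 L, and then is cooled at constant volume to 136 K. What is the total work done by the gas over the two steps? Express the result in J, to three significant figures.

W_total ≈ -475 J

Step 1 (isobaric): W = PΔV = (26.1 kPa)(20.5 − 38.7 L) = -475 J.
Step 2 (isochoric): W = 0 (constant volume).
W_total = -475 + 0 = -475 J.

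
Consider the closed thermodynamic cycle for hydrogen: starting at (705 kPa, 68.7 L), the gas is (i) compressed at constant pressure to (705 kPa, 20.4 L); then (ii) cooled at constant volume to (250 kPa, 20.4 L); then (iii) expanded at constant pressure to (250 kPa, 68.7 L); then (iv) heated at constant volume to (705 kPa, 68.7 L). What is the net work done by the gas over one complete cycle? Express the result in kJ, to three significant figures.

Constant-volume legs do no work.
W(i) = (705)(20.4 − 68.7) = -34052 J; W(iii) = (250)(68.7 − 20.4) = 12075 J.
W_net = -34052 + 12075 = -21976 J (the counter-clockwise enclosed area).

W_net ≈ -22.0 kJ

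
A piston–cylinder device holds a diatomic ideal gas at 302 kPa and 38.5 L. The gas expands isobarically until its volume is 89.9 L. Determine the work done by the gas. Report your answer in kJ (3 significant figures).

W ≈ 15.5 kJ

Isobaric: W = P ΔV.
W = (302 kPa)(89.9 − 38.5 L) = (302)(51.4) = 15523 J.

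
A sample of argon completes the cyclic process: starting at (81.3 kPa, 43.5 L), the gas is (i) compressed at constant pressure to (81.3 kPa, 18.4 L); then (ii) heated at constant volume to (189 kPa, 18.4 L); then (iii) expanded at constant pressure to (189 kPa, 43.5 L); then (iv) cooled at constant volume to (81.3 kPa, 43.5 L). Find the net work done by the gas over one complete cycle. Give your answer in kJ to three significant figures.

W_net ≈ 2.70 kJ

Constant-volume legs do no work.
W(i) = (81.3)(18.4 − 43.5) = -2041 J; W(iii) = (189)(43.5 − 18.4) = 4744 J.
W_net = -2041 + 4744 = 2703 J (the clockwise enclosed area).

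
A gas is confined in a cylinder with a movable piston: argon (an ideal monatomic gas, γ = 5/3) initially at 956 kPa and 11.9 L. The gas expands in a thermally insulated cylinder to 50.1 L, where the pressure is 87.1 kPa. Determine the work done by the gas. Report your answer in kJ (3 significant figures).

Adiabatic: W = (P₁V₁ − P₂V₂)/(γ − 1) with γ = 5/3.
P₁V₁ = 11376 J, P₂V₂ = 4364 J.
W = (11376 − 4364) / 0.6667 = 10519 J.

W ≈ 10.5 kJ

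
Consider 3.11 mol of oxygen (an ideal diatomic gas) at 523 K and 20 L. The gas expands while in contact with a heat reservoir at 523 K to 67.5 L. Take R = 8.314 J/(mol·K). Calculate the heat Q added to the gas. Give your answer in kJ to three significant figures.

Q ≈ 16.4 kJ

Isothermal ⇒ ΔU = 0, so Q = W = nRT ln(V₂/V₁).
Q = (3.11)(8.314)(523) ln(67.5/20) = 13523 × 1.216 = 16449 J.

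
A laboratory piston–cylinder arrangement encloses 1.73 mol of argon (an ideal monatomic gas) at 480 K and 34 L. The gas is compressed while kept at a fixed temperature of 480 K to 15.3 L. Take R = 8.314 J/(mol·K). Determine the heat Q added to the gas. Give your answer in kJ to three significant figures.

Q ≈ -5.51 kJ

Isothermal ⇒ ΔU = 0, so Q = W = nRT ln(V₂/V₁).
Q = (1.73)(8.314)(480) ln(15.3/34) = 6904 × -0.7985 = -5513 J.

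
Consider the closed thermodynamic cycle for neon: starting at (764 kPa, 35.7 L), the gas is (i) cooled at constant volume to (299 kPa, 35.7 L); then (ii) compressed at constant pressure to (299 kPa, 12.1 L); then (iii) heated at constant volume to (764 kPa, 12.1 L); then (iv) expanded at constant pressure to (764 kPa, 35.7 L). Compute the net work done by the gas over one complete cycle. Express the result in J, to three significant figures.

Constant-volume legs do no work.
W(ii) = (299)(12.1 − 35.7) = -7056 J; W(iv) = (764)(35.7 − 12.1) = 18030 J.
W_net = -7056 + 18030 = 10974 J (the clockwise enclosed area).

W_net ≈ 11000 J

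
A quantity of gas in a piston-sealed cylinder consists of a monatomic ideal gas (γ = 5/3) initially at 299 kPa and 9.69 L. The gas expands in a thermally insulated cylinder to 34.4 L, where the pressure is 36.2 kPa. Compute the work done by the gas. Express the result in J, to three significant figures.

W ≈ 2480 J

Adiabatic: W = (P₁V₁ − P₂V₂)/(γ − 1) with γ = 5/3.
P₁V₁ = 2897 J, P₂V₂ = 1245 J.
W = (2897 − 1245) / 0.6667 = 2478 J.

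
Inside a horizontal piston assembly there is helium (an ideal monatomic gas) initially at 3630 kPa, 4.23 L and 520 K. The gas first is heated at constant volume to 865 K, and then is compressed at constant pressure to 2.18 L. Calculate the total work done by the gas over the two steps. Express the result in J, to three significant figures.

W_total ≈ -12400 J

Step 1 (isochoric): W = 0 (constant volume).
After step 1: P = 6038 kPa (V unchanged).
Step 2 (isobaric): W = PΔV = (6038 kPa)(2.18 − 4.23 L) = -12379 J.
W_total = 0 − 12379 = -12379 J.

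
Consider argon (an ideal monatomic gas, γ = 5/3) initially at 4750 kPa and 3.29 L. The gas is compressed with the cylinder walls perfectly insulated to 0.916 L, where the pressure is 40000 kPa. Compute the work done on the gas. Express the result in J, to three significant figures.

Adiabatic: W = (P₁V₁ − P₂V₂)/(γ − 1) with γ = 5/3.
P₁V₁ = 15628 J, P₂V₂ = 36640 J.
W = (15628 − 36640) / 0.6667 = -31519 J.
Work on gas = −W_by = 31519 J.

W ≈ 31500 J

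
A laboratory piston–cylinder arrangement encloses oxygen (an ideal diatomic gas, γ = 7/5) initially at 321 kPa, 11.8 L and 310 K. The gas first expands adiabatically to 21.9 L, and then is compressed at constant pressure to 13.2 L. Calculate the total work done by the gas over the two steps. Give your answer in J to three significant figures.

W_total ≈ 900 J

Step 1 (adiabatic): W = (P₁V₁ − P₂V₂)/(γ−1) = (3788 − 2958)/0.4 = 2075 J.
After step 1: P = 135.1 kPa, V = 21.9 L, T = 242.1 K.
Step 2 (isobaric): W = PΔV = (135.1 kPa)(13.2 − 21.9 L) = -1175 J.
W_total = 2075 − 1175 = 900.1 J.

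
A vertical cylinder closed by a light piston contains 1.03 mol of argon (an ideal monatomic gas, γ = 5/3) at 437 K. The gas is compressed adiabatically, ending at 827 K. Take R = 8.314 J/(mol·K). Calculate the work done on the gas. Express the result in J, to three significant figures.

Adiabatic ⇒ Q = 0, so W_by = −ΔU = nCᵥ(T₁ − T₂).
Cᵥ = 3R/2 = 12.47 J/(mol·K).
W = (1.03)(12.47)(437 − 827) = -5010 J.
Work on gas = −W_by = 5010 J.

W ≈ 5010 J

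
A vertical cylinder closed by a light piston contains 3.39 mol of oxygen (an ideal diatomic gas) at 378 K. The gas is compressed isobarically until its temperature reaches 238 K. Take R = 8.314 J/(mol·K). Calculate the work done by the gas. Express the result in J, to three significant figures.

W ≈ -3950 J

Isobaric: W = P ΔV = nR ΔT.
W = (3.39)(8.314)(238 − 378) = -3946 J.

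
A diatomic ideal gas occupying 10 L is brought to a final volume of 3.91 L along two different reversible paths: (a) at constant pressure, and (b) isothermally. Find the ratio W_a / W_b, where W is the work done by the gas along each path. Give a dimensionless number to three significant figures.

W_a / W_b ≈ 0.649

Path (a) isobaric: W = P₁(V₂ − V₁) → W_a/(P₁V₁) = -0.609.
Path (b) isothermal: W = P₁V₁ ln(V₂/V₁) → W_b/(P₁V₁) = -0.939.
W_a / W_b = -0.609 / -0.939 = 0.6485.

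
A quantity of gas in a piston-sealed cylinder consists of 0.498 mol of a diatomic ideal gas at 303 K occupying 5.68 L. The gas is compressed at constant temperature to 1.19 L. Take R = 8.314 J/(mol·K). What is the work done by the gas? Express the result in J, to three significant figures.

Isothermal: W = nRT ln(V₂/V₁).
W = (0.498)(8.314)(303) × ln(1.19/5.68)
  = 1255 × -1.563
W_by_gas = -1961 J.

W ≈ -1960 J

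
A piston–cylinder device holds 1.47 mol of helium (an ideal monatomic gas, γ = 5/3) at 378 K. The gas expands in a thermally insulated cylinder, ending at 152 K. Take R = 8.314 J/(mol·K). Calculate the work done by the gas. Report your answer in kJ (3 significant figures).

W ≈ 4.14 kJ

Adiabatic ⇒ Q = 0, so W_by = −ΔU = nCᵥ(T₁ − T₂).
Cᵥ = 3R/2 = 12.47 J/(mol·K).
W = (1.47)(12.47)(378 − 152) = 4143 J.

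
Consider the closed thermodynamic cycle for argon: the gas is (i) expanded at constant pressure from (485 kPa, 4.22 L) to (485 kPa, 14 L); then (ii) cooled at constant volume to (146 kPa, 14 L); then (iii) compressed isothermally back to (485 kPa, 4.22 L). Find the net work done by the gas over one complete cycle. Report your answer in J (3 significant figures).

W_net ≈ 2290 J

Leg (i): W = PΔV = (485)(14 − 4.22) = 4743 J.
Leg (ii): W = 0.
Leg (iii): W = PᵢVᵢ ln(V_f/Vᵢ) = (2044) ln(4.22/14) = -2451 J.
W_net = 4743 − 2451 = 2292 J.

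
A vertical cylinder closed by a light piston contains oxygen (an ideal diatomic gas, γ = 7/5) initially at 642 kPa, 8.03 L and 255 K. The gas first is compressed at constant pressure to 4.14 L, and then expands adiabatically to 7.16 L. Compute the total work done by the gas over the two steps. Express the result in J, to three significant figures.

Step 1 (isobaric): W = PΔV = (642 kPa)(4.14 − 8.03 L) = -2497 J.
After step 1: P = 642 kPa, V = 4.14 L, T = 131.5 K.
Step 2 (adiabatic): W = (P₁V₁ − P₂V₂)/(γ−1) = (2658 − 2135)/0.4 = 1308 J.
W_total = -2497 + 1308 = -1190 J.

W_total ≈ -1190 J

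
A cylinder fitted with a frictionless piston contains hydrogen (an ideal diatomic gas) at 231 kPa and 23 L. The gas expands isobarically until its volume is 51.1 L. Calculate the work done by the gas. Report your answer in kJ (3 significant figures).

Isobaric: W = P ΔV.
W = (231 kPa)(51.1 − 23 L) = (231)(28.1) = 6491 J.

W ≈ 6.49 kJ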